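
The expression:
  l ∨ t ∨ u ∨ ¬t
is always true.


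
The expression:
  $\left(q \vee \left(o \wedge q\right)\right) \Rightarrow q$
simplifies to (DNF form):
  $\text{True}$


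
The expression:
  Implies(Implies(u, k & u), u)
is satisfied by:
  {u: True}


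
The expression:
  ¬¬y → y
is always true.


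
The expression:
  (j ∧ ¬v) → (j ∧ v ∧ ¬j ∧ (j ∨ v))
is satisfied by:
  {v: True, j: False}
  {j: False, v: False}
  {j: True, v: True}


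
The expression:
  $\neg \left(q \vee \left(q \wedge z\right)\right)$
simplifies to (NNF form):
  $\neg q$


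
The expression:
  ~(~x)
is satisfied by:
  {x: True}


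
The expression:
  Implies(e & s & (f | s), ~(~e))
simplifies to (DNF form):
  True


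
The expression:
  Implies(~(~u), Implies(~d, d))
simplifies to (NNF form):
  d | ~u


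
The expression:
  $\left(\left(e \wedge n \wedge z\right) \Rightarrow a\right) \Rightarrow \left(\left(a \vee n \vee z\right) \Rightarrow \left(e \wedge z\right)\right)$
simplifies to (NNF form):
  $\left(e \vee \neg z\right) \wedge \left(z \vee \neg a\right) \wedge \left(z \vee \neg n\right)$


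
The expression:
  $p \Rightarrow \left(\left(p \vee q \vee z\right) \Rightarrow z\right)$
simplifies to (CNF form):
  $z \vee \neg p$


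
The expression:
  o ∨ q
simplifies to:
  o ∨ q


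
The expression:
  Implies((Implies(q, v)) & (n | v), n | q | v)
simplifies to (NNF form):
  True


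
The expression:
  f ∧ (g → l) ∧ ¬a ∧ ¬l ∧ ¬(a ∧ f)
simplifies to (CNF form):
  f ∧ ¬a ∧ ¬g ∧ ¬l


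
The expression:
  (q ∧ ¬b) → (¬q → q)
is always true.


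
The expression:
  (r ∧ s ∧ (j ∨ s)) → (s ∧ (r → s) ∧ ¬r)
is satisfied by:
  {s: False, r: False}
  {r: True, s: False}
  {s: True, r: False}


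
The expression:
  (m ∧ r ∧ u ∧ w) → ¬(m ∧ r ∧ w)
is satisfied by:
  {w: False, m: False, u: False, r: False}
  {r: True, w: False, m: False, u: False}
  {u: True, w: False, m: False, r: False}
  {r: True, u: True, w: False, m: False}
  {m: True, r: False, w: False, u: False}
  {r: True, m: True, w: False, u: False}
  {u: True, m: True, r: False, w: False}
  {r: True, u: True, m: True, w: False}
  {w: True, u: False, m: False, r: False}
  {r: True, w: True, u: False, m: False}
  {u: True, w: True, r: False, m: False}
  {r: True, u: True, w: True, m: False}
  {m: True, w: True, u: False, r: False}
  {r: True, m: True, w: True, u: False}
  {u: True, m: True, w: True, r: False}


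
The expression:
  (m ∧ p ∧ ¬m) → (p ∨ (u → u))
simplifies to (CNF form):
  True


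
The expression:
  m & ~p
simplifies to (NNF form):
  m & ~p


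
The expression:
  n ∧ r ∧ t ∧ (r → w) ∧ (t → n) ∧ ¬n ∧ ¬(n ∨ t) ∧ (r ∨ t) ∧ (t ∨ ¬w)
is never true.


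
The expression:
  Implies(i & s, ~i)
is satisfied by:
  {s: False, i: False}
  {i: True, s: False}
  {s: True, i: False}


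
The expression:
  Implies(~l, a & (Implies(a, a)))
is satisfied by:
  {a: True, l: True}
  {a: True, l: False}
  {l: True, a: False}


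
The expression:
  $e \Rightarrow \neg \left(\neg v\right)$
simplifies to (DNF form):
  $v \vee \neg e$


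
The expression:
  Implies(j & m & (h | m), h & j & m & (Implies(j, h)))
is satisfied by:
  {h: True, m: False, j: False}
  {m: False, j: False, h: False}
  {j: True, h: True, m: False}
  {j: True, m: False, h: False}
  {h: True, m: True, j: False}
  {m: True, h: False, j: False}
  {j: True, m: True, h: True}


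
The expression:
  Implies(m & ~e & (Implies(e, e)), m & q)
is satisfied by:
  {q: True, e: True, m: False}
  {q: True, m: False, e: False}
  {e: True, m: False, q: False}
  {e: False, m: False, q: False}
  {q: True, e: True, m: True}
  {q: True, m: True, e: False}
  {e: True, m: True, q: False}


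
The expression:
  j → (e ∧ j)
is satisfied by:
  {e: True, j: False}
  {j: False, e: False}
  {j: True, e: True}


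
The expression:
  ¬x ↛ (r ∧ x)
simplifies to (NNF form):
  ¬x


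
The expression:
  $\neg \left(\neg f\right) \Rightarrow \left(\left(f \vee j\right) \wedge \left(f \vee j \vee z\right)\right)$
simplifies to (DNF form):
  $\text{True}$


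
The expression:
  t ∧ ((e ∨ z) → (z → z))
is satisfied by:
  {t: True}


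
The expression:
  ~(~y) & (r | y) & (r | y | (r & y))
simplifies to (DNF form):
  y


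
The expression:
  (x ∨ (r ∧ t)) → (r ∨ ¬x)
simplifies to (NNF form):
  r ∨ ¬x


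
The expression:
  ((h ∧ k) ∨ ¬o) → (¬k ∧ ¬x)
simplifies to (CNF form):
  (o ∨ ¬k) ∧ (o ∨ ¬x) ∧ (¬h ∨ ¬k) ∧ (o ∨ ¬h ∨ ¬k) ∧ (o ∨ ¬h ∨ ¬x) ∧ (o ∨ ¬k ∨ ¬x) ∧ (¬h ∨ ¬k ∨ ¬x)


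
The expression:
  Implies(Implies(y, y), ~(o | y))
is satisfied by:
  {y: False, o: False}


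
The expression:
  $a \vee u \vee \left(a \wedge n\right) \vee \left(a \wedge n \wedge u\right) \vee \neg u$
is always true.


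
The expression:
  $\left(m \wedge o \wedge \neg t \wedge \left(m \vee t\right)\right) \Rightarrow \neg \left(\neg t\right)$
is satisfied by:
  {t: True, m: False, o: False}
  {m: False, o: False, t: False}
  {t: True, o: True, m: False}
  {o: True, m: False, t: False}
  {t: True, m: True, o: False}
  {m: True, t: False, o: False}
  {t: True, o: True, m: True}


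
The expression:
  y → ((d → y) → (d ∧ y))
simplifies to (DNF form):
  d ∨ ¬y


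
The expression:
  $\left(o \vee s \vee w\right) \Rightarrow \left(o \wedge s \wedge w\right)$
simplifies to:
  $\left(o \vee \neg w\right) \wedge \left(s \vee \neg o\right) \wedge \left(w \vee \neg s\right)$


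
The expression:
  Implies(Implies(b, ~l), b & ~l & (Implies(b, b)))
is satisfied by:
  {b: True}


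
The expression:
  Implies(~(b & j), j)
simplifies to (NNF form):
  j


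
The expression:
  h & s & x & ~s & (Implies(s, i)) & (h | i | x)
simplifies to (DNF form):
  False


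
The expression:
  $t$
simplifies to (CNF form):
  $t$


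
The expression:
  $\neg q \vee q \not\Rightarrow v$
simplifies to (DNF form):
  $\neg q \vee \neg v$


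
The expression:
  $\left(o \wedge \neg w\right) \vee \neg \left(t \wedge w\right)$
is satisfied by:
  {w: False, t: False}
  {t: True, w: False}
  {w: True, t: False}


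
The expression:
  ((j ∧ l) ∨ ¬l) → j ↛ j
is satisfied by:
  {l: True, j: False}


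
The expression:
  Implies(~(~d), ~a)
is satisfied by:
  {d: False, a: False}
  {a: True, d: False}
  {d: True, a: False}


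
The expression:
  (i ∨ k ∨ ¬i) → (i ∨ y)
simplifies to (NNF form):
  i ∨ y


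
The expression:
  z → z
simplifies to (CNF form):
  True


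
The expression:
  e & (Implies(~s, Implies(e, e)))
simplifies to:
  e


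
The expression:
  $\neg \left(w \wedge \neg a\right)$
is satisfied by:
  {a: True, w: False}
  {w: False, a: False}
  {w: True, a: True}


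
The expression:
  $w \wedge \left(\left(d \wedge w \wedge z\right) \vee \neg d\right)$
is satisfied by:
  {z: True, w: True, d: False}
  {w: True, d: False, z: False}
  {d: True, z: True, w: True}


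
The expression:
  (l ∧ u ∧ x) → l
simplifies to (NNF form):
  True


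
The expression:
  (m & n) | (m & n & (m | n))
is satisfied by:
  {m: True, n: True}


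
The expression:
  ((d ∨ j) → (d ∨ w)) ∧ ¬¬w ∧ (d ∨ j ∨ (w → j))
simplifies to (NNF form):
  w ∧ (d ∨ j)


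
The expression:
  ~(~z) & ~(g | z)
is never true.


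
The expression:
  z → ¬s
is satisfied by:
  {s: False, z: False}
  {z: True, s: False}
  {s: True, z: False}


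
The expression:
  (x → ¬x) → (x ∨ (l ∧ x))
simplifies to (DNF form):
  x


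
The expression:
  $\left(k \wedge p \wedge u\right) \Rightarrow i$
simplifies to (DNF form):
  $i \vee \neg k \vee \neg p \vee \neg u$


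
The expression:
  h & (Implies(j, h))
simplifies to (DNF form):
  h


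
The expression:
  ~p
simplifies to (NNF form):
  ~p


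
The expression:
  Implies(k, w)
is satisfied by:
  {w: True, k: False}
  {k: False, w: False}
  {k: True, w: True}


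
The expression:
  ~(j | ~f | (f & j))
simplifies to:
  f & ~j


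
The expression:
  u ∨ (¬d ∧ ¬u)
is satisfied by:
  {u: True, d: False}
  {d: False, u: False}
  {d: True, u: True}


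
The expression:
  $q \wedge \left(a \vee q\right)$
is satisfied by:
  {q: True}


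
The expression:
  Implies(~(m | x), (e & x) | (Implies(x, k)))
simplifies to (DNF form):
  True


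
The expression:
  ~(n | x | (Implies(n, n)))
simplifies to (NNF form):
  False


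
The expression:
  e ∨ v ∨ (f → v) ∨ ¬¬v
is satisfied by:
  {v: True, e: True, f: False}
  {v: True, e: False, f: False}
  {e: True, v: False, f: False}
  {v: False, e: False, f: False}
  {f: True, v: True, e: True}
  {f: True, v: True, e: False}
  {f: True, e: True, v: False}


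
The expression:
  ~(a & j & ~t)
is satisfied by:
  {t: True, a: False, j: False}
  {t: False, a: False, j: False}
  {j: True, t: True, a: False}
  {j: True, t: False, a: False}
  {a: True, t: True, j: False}
  {a: True, t: False, j: False}
  {a: True, j: True, t: True}


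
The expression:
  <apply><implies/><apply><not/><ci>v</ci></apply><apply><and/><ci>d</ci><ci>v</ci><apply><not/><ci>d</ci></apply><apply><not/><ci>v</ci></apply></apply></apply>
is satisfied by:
  {v: True}


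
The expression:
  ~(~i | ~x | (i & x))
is never true.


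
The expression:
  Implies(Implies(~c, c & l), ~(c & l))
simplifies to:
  ~c | ~l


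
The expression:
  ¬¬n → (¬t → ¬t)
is always true.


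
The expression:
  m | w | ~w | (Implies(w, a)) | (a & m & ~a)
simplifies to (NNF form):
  True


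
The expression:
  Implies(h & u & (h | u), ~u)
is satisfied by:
  {h: False, u: False}
  {u: True, h: False}
  {h: True, u: False}


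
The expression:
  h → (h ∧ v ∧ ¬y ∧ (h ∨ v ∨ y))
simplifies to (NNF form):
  (v ∧ ¬y) ∨ ¬h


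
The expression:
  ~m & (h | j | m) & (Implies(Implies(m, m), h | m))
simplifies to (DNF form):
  h & ~m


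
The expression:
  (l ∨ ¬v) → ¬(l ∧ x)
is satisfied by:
  {l: False, x: False}
  {x: True, l: False}
  {l: True, x: False}


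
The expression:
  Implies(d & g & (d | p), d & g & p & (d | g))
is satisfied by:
  {p: True, g: False, d: False}
  {g: False, d: False, p: False}
  {d: True, p: True, g: False}
  {d: True, g: False, p: False}
  {p: True, g: True, d: False}
  {g: True, p: False, d: False}
  {d: True, g: True, p: True}


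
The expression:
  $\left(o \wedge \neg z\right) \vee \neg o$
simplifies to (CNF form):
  $\neg o \vee \neg z$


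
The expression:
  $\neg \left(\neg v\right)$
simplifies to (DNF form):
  $v$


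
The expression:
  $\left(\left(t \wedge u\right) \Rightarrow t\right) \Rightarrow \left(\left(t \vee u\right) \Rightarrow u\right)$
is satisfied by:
  {u: True, t: False}
  {t: False, u: False}
  {t: True, u: True}


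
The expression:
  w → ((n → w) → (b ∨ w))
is always true.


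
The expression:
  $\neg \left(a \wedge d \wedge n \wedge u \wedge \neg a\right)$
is always true.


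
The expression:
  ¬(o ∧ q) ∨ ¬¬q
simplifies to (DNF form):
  True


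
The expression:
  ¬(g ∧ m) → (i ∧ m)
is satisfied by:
  {m: True, i: True, g: True}
  {m: True, i: True, g: False}
  {m: True, g: True, i: False}


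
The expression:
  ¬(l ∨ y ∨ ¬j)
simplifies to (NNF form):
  j ∧ ¬l ∧ ¬y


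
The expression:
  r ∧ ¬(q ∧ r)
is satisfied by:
  {r: True, q: False}


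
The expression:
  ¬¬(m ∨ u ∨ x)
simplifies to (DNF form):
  m ∨ u ∨ x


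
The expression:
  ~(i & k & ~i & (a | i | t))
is always true.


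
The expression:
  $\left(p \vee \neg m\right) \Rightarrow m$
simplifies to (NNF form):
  $m$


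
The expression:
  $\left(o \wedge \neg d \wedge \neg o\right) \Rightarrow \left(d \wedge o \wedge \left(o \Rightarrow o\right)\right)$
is always true.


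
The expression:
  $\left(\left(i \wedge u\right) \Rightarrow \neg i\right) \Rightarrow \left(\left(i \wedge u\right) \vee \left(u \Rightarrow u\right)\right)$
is always true.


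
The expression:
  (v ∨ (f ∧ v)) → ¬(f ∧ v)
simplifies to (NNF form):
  ¬f ∨ ¬v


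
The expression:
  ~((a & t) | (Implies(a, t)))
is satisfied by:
  {a: True, t: False}


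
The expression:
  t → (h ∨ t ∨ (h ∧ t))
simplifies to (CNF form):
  True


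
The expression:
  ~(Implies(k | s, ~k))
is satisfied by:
  {k: True}


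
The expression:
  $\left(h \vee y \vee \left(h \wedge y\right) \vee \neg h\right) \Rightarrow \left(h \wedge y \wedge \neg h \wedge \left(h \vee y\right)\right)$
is never true.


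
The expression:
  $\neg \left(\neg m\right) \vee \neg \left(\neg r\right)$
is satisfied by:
  {r: True, m: True}
  {r: True, m: False}
  {m: True, r: False}


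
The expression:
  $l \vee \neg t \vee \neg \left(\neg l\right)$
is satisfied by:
  {l: True, t: False}
  {t: False, l: False}
  {t: True, l: True}


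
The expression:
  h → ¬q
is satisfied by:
  {h: False, q: False}
  {q: True, h: False}
  {h: True, q: False}


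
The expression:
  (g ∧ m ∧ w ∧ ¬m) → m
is always true.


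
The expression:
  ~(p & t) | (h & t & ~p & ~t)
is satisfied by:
  {p: False, t: False}
  {t: True, p: False}
  {p: True, t: False}


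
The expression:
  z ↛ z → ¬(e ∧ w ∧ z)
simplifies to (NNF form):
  True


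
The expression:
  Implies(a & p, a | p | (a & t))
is always true.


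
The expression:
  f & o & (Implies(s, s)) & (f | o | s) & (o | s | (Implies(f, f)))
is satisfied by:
  {f: True, o: True}


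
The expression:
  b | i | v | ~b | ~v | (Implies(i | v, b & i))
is always true.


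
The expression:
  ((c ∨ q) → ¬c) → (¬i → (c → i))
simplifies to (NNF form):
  True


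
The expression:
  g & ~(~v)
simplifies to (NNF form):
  g & v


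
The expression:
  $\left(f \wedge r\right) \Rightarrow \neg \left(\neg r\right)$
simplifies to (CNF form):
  $\text{True}$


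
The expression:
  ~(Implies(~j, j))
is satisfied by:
  {j: False}


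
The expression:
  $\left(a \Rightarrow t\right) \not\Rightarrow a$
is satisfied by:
  {a: False}


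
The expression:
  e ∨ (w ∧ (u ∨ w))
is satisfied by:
  {e: True, w: True}
  {e: True, w: False}
  {w: True, e: False}


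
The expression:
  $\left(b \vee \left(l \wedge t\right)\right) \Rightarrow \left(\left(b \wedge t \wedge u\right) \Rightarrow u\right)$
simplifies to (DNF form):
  $\text{True}$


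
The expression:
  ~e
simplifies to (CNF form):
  ~e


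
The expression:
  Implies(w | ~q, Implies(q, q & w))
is always true.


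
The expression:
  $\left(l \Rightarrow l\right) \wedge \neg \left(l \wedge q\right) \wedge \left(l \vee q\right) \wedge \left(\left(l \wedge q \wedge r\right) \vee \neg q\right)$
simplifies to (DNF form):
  $l \wedge \neg q$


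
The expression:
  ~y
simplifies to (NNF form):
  ~y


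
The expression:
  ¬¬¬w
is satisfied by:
  {w: False}


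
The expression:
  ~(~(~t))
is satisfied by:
  {t: False}


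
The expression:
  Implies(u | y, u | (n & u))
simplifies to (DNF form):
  u | ~y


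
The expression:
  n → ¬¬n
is always true.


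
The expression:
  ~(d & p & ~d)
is always true.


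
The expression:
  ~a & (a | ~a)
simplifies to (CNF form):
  ~a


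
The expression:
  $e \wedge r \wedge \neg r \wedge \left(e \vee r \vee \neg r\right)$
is never true.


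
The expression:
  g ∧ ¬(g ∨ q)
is never true.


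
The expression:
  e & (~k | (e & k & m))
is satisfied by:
  {e: True, m: True, k: False}
  {e: True, k: False, m: False}
  {e: True, m: True, k: True}


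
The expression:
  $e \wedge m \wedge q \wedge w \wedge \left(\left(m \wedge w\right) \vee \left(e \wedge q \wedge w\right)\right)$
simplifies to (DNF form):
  $e \wedge m \wedge q \wedge w$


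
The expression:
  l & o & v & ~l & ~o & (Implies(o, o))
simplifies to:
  False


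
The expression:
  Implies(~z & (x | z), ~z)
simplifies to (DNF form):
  True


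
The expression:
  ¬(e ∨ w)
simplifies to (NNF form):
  ¬e ∧ ¬w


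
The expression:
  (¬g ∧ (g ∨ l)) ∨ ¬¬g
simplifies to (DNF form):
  g ∨ l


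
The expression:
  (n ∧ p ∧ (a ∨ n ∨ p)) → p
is always true.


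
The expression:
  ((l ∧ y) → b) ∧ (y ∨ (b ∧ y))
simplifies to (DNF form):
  (b ∧ y) ∨ (y ∧ ¬l)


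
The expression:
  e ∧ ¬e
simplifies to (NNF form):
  False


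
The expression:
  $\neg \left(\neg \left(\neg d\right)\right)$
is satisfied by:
  {d: False}


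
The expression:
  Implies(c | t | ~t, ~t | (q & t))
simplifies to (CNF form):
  q | ~t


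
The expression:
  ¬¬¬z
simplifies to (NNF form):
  ¬z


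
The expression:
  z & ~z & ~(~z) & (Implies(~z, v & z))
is never true.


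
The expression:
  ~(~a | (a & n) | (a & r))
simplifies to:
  a & ~n & ~r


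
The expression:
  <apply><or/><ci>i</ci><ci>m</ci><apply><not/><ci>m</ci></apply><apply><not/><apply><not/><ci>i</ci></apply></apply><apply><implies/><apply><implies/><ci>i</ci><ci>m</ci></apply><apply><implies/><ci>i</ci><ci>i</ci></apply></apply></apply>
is always true.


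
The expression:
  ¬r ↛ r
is always true.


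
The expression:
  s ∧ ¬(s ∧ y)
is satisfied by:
  {s: True, y: False}


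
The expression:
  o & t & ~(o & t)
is never true.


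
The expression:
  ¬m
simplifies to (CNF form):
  ¬m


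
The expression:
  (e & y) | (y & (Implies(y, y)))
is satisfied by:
  {y: True}


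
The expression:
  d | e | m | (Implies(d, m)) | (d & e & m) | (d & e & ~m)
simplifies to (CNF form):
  True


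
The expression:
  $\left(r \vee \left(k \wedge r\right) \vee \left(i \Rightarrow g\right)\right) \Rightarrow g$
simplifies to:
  $g \vee \left(i \wedge \neg r\right)$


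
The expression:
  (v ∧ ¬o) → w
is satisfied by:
  {w: True, o: True, v: False}
  {w: True, v: False, o: False}
  {o: True, v: False, w: False}
  {o: False, v: False, w: False}
  {w: True, o: True, v: True}
  {w: True, v: True, o: False}
  {o: True, v: True, w: False}


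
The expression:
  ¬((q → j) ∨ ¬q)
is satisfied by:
  {q: True, j: False}


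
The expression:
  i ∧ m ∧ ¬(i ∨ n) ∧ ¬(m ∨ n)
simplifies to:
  False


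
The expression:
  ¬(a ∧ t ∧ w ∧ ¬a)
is always true.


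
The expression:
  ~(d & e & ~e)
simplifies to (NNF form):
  True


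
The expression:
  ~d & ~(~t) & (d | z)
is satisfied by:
  {t: True, z: True, d: False}


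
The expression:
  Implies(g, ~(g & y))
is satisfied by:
  {g: False, y: False}
  {y: True, g: False}
  {g: True, y: False}


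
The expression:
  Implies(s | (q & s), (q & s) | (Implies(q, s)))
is always true.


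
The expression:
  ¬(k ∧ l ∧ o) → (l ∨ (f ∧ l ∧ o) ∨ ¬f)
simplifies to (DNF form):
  l ∨ ¬f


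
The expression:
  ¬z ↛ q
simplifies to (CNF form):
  q ∨ ¬z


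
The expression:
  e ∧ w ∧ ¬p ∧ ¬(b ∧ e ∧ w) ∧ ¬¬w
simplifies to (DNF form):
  e ∧ w ∧ ¬b ∧ ¬p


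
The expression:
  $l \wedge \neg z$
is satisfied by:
  {l: True, z: False}


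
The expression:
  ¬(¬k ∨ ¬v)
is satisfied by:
  {k: True, v: True}


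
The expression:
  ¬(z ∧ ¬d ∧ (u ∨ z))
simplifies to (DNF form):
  d ∨ ¬z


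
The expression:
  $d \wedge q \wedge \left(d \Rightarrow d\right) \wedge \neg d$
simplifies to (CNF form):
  $\text{False}$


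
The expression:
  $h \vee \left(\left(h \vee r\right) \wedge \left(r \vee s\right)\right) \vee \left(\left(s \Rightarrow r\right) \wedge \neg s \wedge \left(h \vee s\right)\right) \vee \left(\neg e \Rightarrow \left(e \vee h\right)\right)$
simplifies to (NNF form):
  $e \vee h \vee r$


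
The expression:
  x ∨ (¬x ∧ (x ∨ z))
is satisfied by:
  {x: True, z: True}
  {x: True, z: False}
  {z: True, x: False}


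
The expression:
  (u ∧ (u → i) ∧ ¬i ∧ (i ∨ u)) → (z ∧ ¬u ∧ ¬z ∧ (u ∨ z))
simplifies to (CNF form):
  True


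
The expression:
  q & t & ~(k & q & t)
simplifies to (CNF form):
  q & t & ~k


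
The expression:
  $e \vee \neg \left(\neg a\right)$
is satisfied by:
  {a: True, e: True}
  {a: True, e: False}
  {e: True, a: False}


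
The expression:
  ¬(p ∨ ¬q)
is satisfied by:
  {q: True, p: False}


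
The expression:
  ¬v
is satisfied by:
  {v: False}


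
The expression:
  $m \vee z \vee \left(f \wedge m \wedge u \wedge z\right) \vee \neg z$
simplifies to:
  $\text{True}$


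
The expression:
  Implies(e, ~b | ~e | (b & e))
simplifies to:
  True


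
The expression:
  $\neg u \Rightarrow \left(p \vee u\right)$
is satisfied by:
  {u: True, p: True}
  {u: True, p: False}
  {p: True, u: False}


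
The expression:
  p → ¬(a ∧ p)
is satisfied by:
  {p: False, a: False}
  {a: True, p: False}
  {p: True, a: False}


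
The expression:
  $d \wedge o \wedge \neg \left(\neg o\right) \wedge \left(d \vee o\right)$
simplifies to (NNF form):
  $d \wedge o$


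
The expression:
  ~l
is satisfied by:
  {l: False}


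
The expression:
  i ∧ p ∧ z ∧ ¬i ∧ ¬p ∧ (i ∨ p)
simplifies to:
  False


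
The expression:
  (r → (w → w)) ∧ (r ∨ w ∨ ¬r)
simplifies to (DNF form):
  True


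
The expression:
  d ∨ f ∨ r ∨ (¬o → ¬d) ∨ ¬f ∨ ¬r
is always true.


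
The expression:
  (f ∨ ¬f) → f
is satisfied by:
  {f: True}


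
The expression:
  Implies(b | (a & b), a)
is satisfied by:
  {a: True, b: False}
  {b: False, a: False}
  {b: True, a: True}


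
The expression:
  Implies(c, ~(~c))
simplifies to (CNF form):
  True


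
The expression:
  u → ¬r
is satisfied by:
  {u: False, r: False}
  {r: True, u: False}
  {u: True, r: False}


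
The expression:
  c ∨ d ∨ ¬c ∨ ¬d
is always true.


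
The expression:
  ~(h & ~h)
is always true.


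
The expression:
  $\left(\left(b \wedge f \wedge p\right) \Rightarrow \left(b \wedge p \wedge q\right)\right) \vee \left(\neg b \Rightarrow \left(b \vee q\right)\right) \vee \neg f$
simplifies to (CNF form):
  $\text{True}$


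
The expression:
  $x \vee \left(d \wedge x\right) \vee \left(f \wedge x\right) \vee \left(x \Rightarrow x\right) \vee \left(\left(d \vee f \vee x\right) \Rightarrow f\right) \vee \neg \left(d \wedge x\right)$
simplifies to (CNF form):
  $\text{True}$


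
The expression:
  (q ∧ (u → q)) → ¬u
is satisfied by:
  {u: False, q: False}
  {q: True, u: False}
  {u: True, q: False}


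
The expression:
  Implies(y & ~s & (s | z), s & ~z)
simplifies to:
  s | ~y | ~z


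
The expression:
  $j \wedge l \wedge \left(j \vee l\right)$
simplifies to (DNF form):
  $j \wedge l$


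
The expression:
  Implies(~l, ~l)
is always true.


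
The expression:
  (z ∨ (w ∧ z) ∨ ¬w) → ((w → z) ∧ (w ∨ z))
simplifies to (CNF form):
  w ∨ z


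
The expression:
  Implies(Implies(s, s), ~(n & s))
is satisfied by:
  {s: False, n: False}
  {n: True, s: False}
  {s: True, n: False}


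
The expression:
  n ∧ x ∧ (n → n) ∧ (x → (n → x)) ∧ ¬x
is never true.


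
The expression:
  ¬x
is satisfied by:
  {x: False}


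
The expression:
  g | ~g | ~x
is always true.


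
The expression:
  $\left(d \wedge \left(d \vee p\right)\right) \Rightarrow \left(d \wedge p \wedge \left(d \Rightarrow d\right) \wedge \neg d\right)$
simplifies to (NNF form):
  $\neg d$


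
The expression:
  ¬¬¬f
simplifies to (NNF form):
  ¬f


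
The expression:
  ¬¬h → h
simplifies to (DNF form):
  True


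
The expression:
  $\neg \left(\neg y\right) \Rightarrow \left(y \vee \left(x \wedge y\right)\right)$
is always true.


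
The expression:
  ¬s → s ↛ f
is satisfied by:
  {s: True}


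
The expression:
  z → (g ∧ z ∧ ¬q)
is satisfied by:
  {g: True, z: False, q: False}
  {g: False, z: False, q: False}
  {q: True, g: True, z: False}
  {q: True, g: False, z: False}
  {z: True, g: True, q: False}


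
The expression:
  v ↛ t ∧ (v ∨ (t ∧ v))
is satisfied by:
  {v: True, t: False}


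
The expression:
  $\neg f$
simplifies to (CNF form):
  $\neg f$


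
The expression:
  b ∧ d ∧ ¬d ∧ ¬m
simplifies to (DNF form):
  False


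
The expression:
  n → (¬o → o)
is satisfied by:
  {o: True, n: False}
  {n: False, o: False}
  {n: True, o: True}


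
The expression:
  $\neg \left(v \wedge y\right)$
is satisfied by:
  {v: False, y: False}
  {y: True, v: False}
  {v: True, y: False}


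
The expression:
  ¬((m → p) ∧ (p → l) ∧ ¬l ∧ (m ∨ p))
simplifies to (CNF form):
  True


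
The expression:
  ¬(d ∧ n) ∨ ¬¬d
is always true.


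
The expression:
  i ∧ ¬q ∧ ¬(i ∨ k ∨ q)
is never true.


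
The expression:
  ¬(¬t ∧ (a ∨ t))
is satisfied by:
  {t: True, a: False}
  {a: False, t: False}
  {a: True, t: True}


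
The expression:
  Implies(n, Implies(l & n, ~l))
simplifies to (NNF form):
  ~l | ~n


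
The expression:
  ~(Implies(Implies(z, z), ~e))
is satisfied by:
  {e: True}


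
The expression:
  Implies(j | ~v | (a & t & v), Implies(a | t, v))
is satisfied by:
  {v: True, a: False, t: False}
  {t: True, v: True, a: False}
  {v: True, a: True, t: False}
  {t: True, v: True, a: True}
  {t: False, a: False, v: False}


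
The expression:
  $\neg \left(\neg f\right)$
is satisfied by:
  {f: True}


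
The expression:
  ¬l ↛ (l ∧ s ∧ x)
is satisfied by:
  {l: False}


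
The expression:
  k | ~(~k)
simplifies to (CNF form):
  k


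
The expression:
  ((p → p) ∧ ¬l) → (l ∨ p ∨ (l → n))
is always true.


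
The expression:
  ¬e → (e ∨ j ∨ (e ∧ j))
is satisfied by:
  {e: True, j: True}
  {e: True, j: False}
  {j: True, e: False}


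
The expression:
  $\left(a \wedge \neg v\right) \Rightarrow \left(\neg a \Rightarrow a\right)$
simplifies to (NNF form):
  $\text{True}$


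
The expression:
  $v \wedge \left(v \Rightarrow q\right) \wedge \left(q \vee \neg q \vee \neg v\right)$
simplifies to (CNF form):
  $q \wedge v$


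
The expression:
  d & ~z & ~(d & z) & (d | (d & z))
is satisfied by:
  {d: True, z: False}


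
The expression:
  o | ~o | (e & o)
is always true.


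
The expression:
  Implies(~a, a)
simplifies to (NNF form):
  a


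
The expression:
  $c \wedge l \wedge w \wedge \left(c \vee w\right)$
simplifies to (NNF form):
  $c \wedge l \wedge w$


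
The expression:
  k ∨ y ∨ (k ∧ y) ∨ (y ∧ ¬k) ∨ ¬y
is always true.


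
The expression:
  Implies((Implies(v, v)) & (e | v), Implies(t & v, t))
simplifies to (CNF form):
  True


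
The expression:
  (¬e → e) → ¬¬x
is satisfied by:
  {x: True, e: False}
  {e: False, x: False}
  {e: True, x: True}


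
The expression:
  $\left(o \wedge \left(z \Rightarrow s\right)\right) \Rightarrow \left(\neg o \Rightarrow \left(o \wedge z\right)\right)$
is always true.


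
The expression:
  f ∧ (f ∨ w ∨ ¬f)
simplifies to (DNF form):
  f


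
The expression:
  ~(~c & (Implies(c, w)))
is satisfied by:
  {c: True}


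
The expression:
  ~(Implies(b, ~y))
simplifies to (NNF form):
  b & y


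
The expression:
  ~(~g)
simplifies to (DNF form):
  g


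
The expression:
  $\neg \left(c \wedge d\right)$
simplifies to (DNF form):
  $\neg c \vee \neg d$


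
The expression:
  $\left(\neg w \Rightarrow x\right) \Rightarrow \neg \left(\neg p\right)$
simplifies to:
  $p \vee \left(\neg w \wedge \neg x\right)$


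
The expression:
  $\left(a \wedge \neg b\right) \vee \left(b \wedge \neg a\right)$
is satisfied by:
  {a: True, b: False}
  {b: True, a: False}


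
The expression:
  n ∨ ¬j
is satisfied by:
  {n: True, j: False}
  {j: False, n: False}
  {j: True, n: True}


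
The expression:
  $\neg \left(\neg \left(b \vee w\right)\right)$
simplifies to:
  $b \vee w$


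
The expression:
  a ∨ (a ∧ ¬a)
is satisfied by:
  {a: True}


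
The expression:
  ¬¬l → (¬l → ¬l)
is always true.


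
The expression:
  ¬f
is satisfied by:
  {f: False}


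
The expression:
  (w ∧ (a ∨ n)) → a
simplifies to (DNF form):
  a ∨ ¬n ∨ ¬w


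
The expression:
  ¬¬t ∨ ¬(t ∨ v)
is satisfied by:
  {t: True, v: False}
  {v: False, t: False}
  {v: True, t: True}


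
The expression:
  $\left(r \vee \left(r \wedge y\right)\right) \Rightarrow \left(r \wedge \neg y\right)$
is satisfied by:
  {y: False, r: False}
  {r: True, y: False}
  {y: True, r: False}


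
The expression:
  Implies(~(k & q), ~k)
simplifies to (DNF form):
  q | ~k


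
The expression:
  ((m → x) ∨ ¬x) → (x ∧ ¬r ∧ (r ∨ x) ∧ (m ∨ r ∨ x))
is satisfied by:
  {x: True, r: False}


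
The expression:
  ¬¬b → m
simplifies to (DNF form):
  m ∨ ¬b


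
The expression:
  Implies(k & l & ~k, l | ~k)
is always true.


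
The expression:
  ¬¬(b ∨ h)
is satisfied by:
  {b: True, h: True}
  {b: True, h: False}
  {h: True, b: False}


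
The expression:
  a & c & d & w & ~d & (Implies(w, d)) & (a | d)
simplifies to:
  False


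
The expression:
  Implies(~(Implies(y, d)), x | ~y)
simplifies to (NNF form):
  d | x | ~y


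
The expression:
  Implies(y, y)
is always true.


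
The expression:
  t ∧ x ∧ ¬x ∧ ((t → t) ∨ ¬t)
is never true.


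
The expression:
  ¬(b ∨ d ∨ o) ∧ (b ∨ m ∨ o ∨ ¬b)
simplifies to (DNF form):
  ¬b ∧ ¬d ∧ ¬o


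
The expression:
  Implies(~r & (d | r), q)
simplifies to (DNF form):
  q | r | ~d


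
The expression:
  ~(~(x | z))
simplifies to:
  x | z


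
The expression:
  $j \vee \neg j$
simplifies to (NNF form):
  $\text{True}$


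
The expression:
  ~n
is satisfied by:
  {n: False}


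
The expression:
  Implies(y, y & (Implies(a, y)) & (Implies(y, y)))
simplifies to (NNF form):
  True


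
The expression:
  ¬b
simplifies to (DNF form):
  ¬b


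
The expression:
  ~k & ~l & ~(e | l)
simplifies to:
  ~e & ~k & ~l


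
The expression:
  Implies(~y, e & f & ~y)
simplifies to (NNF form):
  y | (e & f)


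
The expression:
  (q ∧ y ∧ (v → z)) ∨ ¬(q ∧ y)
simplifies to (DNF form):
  z ∨ ¬q ∨ ¬v ∨ ¬y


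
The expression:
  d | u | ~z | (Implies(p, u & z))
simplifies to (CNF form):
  d | u | ~p | ~z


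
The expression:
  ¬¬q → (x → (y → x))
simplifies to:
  True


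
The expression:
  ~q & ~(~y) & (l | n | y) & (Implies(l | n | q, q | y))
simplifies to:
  y & ~q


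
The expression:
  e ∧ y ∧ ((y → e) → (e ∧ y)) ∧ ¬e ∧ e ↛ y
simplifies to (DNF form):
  False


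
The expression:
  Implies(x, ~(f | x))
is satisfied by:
  {x: False}


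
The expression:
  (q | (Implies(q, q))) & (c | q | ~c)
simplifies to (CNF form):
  True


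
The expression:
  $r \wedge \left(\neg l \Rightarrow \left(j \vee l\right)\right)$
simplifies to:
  $r \wedge \left(j \vee l\right)$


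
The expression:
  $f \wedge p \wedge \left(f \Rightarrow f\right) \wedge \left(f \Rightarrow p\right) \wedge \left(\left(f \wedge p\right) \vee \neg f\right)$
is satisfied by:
  {p: True, f: True}


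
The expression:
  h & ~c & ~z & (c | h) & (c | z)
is never true.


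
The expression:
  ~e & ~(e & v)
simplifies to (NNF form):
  ~e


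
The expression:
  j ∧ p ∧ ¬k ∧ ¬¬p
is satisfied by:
  {p: True, j: True, k: False}


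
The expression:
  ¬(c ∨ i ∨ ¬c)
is never true.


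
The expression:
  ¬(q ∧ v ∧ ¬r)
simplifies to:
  r ∨ ¬q ∨ ¬v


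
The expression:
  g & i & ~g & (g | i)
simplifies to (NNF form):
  False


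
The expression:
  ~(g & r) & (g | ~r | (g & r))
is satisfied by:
  {r: False}


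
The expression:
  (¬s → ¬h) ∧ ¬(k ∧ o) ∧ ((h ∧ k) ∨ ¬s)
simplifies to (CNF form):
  (h ∨ ¬s) ∧ (k ∨ ¬s) ∧ (s ∨ ¬h) ∧ (¬k ∨ ¬o)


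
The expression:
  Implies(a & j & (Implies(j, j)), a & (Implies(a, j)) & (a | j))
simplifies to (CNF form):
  True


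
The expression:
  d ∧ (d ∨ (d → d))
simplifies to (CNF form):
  d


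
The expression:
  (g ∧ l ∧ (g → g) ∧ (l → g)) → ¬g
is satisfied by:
  {l: False, g: False}
  {g: True, l: False}
  {l: True, g: False}


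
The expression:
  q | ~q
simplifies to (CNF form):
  True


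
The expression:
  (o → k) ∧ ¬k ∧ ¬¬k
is never true.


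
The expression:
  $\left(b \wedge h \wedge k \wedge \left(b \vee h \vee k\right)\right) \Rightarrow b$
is always true.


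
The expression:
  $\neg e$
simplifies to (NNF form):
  $\neg e$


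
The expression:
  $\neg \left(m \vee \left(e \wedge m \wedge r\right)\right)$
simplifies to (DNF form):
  $\neg m$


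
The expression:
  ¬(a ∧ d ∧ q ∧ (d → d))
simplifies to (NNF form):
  ¬a ∨ ¬d ∨ ¬q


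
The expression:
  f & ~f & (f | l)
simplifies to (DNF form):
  False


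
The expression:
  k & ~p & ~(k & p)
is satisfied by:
  {k: True, p: False}


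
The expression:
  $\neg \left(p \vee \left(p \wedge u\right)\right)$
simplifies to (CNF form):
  $\neg p$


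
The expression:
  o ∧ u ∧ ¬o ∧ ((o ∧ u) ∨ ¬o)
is never true.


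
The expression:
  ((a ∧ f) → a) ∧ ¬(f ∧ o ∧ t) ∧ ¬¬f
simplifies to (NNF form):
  f ∧ (¬o ∨ ¬t)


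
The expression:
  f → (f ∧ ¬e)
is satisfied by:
  {e: False, f: False}
  {f: True, e: False}
  {e: True, f: False}


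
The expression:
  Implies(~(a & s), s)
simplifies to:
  s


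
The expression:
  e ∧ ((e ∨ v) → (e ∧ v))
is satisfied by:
  {e: True, v: True}


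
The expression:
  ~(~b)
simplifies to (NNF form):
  b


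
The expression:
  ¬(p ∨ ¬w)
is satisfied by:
  {w: True, p: False}


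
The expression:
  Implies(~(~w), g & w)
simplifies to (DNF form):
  g | ~w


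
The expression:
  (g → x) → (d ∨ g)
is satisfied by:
  {d: True, g: True}
  {d: True, g: False}
  {g: True, d: False}


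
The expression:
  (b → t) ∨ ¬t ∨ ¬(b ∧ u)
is always true.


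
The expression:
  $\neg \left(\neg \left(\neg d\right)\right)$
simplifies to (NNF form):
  $\neg d$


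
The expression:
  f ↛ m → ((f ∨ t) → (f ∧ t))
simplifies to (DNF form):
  m ∨ t ∨ ¬f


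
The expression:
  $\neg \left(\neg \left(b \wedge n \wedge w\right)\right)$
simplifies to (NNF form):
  $b \wedge n \wedge w$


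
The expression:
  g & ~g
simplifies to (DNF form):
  False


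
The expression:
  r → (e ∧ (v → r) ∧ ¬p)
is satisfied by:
  {e: True, r: False, p: False}
  {e: False, r: False, p: False}
  {p: True, e: True, r: False}
  {p: True, e: False, r: False}
  {r: True, e: True, p: False}


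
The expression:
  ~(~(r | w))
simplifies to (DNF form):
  r | w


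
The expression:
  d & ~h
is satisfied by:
  {d: True, h: False}


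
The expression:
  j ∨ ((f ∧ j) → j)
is always true.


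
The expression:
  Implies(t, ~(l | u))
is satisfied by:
  {l: False, t: False, u: False}
  {u: True, l: False, t: False}
  {l: True, u: False, t: False}
  {u: True, l: True, t: False}
  {t: True, u: False, l: False}


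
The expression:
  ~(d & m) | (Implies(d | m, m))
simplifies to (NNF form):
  True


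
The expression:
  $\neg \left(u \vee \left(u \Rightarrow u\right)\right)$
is never true.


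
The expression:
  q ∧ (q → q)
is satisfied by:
  {q: True}


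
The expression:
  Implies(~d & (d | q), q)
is always true.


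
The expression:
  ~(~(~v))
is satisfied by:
  {v: False}


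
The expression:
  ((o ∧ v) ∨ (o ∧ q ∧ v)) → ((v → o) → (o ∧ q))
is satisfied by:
  {q: True, v: False, o: False}
  {v: False, o: False, q: False}
  {q: True, o: True, v: False}
  {o: True, v: False, q: False}
  {q: True, v: True, o: False}
  {v: True, q: False, o: False}
  {q: True, o: True, v: True}


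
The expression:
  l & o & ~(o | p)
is never true.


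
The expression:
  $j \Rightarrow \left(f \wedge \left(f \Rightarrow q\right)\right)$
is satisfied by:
  {f: True, q: True, j: False}
  {f: True, q: False, j: False}
  {q: True, f: False, j: False}
  {f: False, q: False, j: False}
  {j: True, f: True, q: True}


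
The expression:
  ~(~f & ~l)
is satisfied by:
  {l: True, f: True}
  {l: True, f: False}
  {f: True, l: False}


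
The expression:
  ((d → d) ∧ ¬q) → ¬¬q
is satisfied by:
  {q: True}


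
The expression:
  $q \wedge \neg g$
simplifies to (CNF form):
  $q \wedge \neg g$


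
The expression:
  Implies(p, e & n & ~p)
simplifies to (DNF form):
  ~p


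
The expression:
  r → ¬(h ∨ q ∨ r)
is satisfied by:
  {r: False}


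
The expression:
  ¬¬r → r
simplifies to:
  True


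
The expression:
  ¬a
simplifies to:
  ¬a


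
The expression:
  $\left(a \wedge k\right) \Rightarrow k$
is always true.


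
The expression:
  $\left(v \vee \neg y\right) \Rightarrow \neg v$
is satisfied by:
  {v: False}


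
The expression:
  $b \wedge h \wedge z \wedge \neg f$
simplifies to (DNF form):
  $b \wedge h \wedge z \wedge \neg f$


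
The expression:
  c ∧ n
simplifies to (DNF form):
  c ∧ n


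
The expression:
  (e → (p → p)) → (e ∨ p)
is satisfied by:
  {e: True, p: True}
  {e: True, p: False}
  {p: True, e: False}


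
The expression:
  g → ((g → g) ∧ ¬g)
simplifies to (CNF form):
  ¬g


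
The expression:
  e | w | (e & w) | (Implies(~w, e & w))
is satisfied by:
  {e: True, w: True}
  {e: True, w: False}
  {w: True, e: False}


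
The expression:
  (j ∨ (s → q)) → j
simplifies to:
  j ∨ (s ∧ ¬q)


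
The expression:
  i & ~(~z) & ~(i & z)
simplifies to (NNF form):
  False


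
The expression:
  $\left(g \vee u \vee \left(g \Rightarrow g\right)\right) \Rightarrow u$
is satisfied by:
  {u: True}


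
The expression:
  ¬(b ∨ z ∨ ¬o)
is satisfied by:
  {o: True, z: False, b: False}
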